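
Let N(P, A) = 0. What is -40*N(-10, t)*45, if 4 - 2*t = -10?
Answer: 0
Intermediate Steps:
t = 7 (t = 2 - ½*(-10) = 2 + 5 = 7)
-40*N(-10, t)*45 = -40*0*45 = 0*45 = 0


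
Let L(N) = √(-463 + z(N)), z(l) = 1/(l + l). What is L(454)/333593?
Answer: I*√95431481/151451222 ≈ 6.4502e-5*I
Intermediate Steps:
z(l) = 1/(2*l)
L(N) = √(-463 + 1/(2*N))
L(454)/333593 = (√(-1852 + 2/454)/2)/333593 = (√(-1852 + 2*(1/454))/2)*(1/333593) = (√(-1852 + 1/227)/2)*(1/333593) = (√(-420403/227)/2)*(1/333593) = ((I*√95431481/227)/2)*(1/333593) = (I*√95431481/454)*(1/333593) = I*√95431481/151451222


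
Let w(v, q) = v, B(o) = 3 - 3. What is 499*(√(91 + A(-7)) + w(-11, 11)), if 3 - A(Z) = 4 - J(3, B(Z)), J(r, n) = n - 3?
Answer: -5489 + 499*√87 ≈ -834.64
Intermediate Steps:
B(o) = 0
J(r, n) = -3 + n
A(Z) = -4 (A(Z) = 3 - (4 - (-3 + 0)) = 3 - (4 - 1*(-3)) = 3 - (4 + 3) = 3 - 1*7 = 3 - 7 = -4)
499*(√(91 + A(-7)) + w(-11, 11)) = 499*(√(91 - 4) - 11) = 499*(√87 - 11) = 499*(-11 + √87) = -5489 + 499*√87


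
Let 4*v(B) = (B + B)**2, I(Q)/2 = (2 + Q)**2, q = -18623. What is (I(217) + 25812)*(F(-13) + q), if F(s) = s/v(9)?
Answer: -20403646376/9 ≈ -2.2671e+9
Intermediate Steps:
I(Q) = 2*(2 + Q)**2
v(B) = B**2 (v(B) = (B + B)**2/4 = (2*B)**2/4 = (4*B**2)/4 = B**2)
F(s) = s/81 (F(s) = s/(9**2) = s/81)
(I(217) + 25812)*(F(-13) + q) = (2*(2 + 217)**2 + 25812)*((1/81)*(-13) - 18623) = (2*219**2 + 25812)*(-13/81 - 18623) = (2*47961 + 25812)*(-1508476/81) = (95922 + 25812)*(-1508476/81) = 121734*(-1508476/81) = -20403646376/9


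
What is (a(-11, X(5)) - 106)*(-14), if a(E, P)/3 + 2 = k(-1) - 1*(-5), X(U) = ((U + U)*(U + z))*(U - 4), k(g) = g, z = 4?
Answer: 1400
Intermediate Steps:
X(U) = 2*U*(-4 + U)*(4 + U) (X(U) = ((U + U)*(U + 4))*(U - 4) = ((2*U)*(4 + U))*(-4 + U) = (2*U*(4 + U))*(-4 + U) = 2*U*(-4 + U)*(4 + U))
a(E, P) = 6 (a(E, P) = -6 + 3*(-1 - 1*(-5)) = -6 + 3*(-1 + 5) = -6 + 3*4 = -6 + 12 = 6)
(a(-11, X(5)) - 106)*(-14) = (6 - 106)*(-14) = -100*(-14) = 1400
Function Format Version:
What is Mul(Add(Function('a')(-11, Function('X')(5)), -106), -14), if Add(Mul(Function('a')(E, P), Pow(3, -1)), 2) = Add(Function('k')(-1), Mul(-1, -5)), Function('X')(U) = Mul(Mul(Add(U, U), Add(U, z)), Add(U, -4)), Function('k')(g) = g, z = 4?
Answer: 1400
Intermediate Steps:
Function('X')(U) = Mul(2, U, Add(-4, U), Add(4, U)) (Function('X')(U) = Mul(Mul(Add(U, U), Add(U, 4)), Add(U, -4)) = Mul(Mul(Mul(2, U), Add(4, U)), Add(-4, U)) = Mul(Mul(2, U, Add(4, U)), Add(-4, U)) = Mul(2, U, Add(-4, U), Add(4, U)))
Function('a')(E, P) = 6 (Function('a')(E, P) = Add(-6, Mul(3, Add(-1, Mul(-1, -5)))) = Add(-6, Mul(3, Add(-1, 5))) = Add(-6, Mul(3, 4)) = Add(-6, 12) = 6)
Mul(Add(Function('a')(-11, Function('X')(5)), -106), -14) = Mul(Add(6, -106), -14) = Mul(-100, -14) = 1400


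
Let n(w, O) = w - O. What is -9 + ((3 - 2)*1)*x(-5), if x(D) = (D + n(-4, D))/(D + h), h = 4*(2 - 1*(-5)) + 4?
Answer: -247/27 ≈ -9.1481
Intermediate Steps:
h = 32 (h = 4*(2 + 5) + 4 = 4*7 + 4 = 28 + 4 = 32)
x(D) = -4/(32 + D) (x(D) = (D + (-4 - D))/(D + 32) = -4/(32 + D))
-9 + ((3 - 2)*1)*x(-5) = -9 + ((3 - 2)*1)*(-4/(32 - 5)) = -9 + (1*1)*(-4/27) = -9 + 1*(-4*1/27) = -9 + 1*(-4/27) = -9 - 4/27 = -247/27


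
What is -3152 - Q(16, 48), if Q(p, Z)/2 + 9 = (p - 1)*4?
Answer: -3254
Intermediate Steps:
Q(p, Z) = -26 + 8*p (Q(p, Z) = -18 + 2*((p - 1)*4) = -18 + 2*((-1 + p)*4) = -18 + 2*(-4 + 4*p) = -18 + (-8 + 8*p) = -26 + 8*p)
-3152 - Q(16, 48) = -3152 - (-26 + 8*16) = -3152 - (-26 + 128) = -3152 - 1*102 = -3152 - 102 = -3254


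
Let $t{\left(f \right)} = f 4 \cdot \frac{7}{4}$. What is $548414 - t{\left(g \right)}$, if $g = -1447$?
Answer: $558543$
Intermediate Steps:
$t{\left(f \right)} = 7 f$ ($t{\left(f \right)} = 4 f 7 \cdot \frac{1}{4} = 4 f \frac{7}{4} = 7 f$)
$548414 - t{\left(g \right)} = 548414 - 7 \left(-1447\right) = 548414 - -10129 = 548414 + 10129 = 558543$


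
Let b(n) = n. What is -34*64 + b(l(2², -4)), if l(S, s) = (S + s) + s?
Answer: -2180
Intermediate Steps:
l(S, s) = S + 2*s
-34*64 + b(l(2², -4)) = -34*64 + (2² + 2*(-4)) = -2176 + (4 - 8) = -2176 - 4 = -2180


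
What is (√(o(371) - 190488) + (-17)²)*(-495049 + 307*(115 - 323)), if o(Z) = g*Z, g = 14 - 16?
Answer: -161523545 - 558905*I*√191230 ≈ -1.6152e+8 - 2.4441e+8*I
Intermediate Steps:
g = -2
o(Z) = -2*Z
(√(o(371) - 190488) + (-17)²)*(-495049 + 307*(115 - 323)) = (√(-2*371 - 190488) + (-17)²)*(-495049 + 307*(115 - 323)) = (√(-742 - 190488) + 289)*(-495049 + 307*(-208)) = (√(-191230) + 289)*(-495049 - 63856) = (I*√191230 + 289)*(-558905) = (289 + I*√191230)*(-558905) = -161523545 - 558905*I*√191230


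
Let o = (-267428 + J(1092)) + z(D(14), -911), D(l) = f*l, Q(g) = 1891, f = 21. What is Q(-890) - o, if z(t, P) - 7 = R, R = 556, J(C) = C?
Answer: 267664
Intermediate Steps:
D(l) = 21*l
z(t, P) = 563 (z(t, P) = 7 + 556 = 563)
o = -265773 (o = (-267428 + 1092) + 563 = -266336 + 563 = -265773)
Q(-890) - o = 1891 - 1*(-265773) = 1891 + 265773 = 267664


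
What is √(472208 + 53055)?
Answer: √525263 ≈ 724.75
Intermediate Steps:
√(472208 + 53055) = √525263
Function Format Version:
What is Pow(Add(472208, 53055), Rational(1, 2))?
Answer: Pow(525263, Rational(1, 2)) ≈ 724.75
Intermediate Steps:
Pow(Add(472208, 53055), Rational(1, 2)) = Pow(525263, Rational(1, 2))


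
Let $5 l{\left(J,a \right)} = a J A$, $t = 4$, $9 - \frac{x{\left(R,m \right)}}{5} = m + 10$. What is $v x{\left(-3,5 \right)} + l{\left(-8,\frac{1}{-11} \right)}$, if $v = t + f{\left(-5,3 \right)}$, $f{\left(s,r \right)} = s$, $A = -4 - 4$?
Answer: $\frac{1586}{55} \approx 28.836$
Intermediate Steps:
$x{\left(R,m \right)} = -5 - 5 m$ ($x{\left(R,m \right)} = 45 - 5 \left(m + 10\right) = 45 - 5 \left(10 + m\right) = 45 - \left(50 + 5 m\right) = -5 - 5 m$)
$A = -8$ ($A = -4 - 4 = -8$)
$l{\left(J,a \right)} = - \frac{8 J a}{5}$ ($l{\left(J,a \right)} = \frac{a J \left(-8\right)}{5} = \frac{J a \left(-8\right)}{5} = \frac{\left(-8\right) J a}{5} = - \frac{8 J a}{5}$)
$v = -1$ ($v = 4 - 5 = -1$)
$v x{\left(-3,5 \right)} + l{\left(-8,\frac{1}{-11} \right)} = - (-5 - 25) - - \frac{64}{5 \left(-11\right)} = - (-5 - 25) - \left(- \frac{64}{5}\right) \left(- \frac{1}{11}\right) = \left(-1\right) \left(-30\right) - \frac{64}{55} = 30 - \frac{64}{55} = \frac{1586}{55}$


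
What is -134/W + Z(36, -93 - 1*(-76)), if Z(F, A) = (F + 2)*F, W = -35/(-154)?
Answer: 3892/5 ≈ 778.40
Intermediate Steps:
W = 5/22 (W = -35*(-1/154) = 5/22 ≈ 0.22727)
Z(F, A) = F*(2 + F) (Z(F, A) = (2 + F)*F = F*(2 + F))
-134/W + Z(36, -93 - 1*(-76)) = -134/5/22 + 36*(2 + 36) = -134*22/5 + 36*38 = -2948/5 + 1368 = 3892/5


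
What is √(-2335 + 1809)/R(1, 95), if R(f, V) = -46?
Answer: -I*√526/46 ≈ -0.49858*I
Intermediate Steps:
√(-2335 + 1809)/R(1, 95) = √(-2335 + 1809)/(-46) = √(-526)*(-1/46) = (I*√526)*(-1/46) = -I*√526/46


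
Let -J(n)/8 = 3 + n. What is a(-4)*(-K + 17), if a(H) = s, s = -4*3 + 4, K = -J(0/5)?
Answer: 56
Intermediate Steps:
J(n) = -24 - 8*n (J(n) = -8*(3 + n) = -24 - 8*n)
K = 24 (K = -(-24 - 0/5) = -(-24 - 8*0) = -(-24 + 0) = -1*(-24) = 24)
s = -8 (s = -12 + 4 = -8)
a(H) = -8
a(-4)*(-K + 17) = -8*(-1*24 + 17) = -8*(-24 + 17) = -8*(-7) = 56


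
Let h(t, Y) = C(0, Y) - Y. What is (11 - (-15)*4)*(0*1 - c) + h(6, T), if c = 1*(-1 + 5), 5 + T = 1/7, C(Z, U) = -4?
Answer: -1982/7 ≈ -283.14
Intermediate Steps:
T = -34/7 (T = -5 + 1/7 = -5 + ⅐ = -34/7 ≈ -4.8571)
c = 4 (c = 1*4 = 4)
h(t, Y) = -4 - Y
(11 - (-15)*4)*(0*1 - c) + h(6, T) = (11 - (-15)*4)*(0*1 - 1*4) + (-4 - 1*(-34/7)) = (11 - 1*(-60))*(0 - 4) + (-4 + 34/7) = (11 + 60)*(-4) + 6/7 = 71*(-4) + 6/7 = -284 + 6/7 = -1982/7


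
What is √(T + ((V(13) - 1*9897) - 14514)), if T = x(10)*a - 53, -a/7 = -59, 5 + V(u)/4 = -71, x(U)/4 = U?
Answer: 2*I*√2062 ≈ 90.818*I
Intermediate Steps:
x(U) = 4*U
V(u) = -304 (V(u) = -20 + 4*(-71) = -20 - 284 = -304)
a = 413 (a = -7*(-59) = 413)
T = 16467 (T = (4*10)*413 - 53 = 40*413 - 53 = 16520 - 53 = 16467)
√(T + ((V(13) - 1*9897) - 14514)) = √(16467 + ((-304 - 1*9897) - 14514)) = √(16467 + ((-304 - 9897) - 14514)) = √(16467 + (-10201 - 14514)) = √(16467 - 24715) = √(-8248) = 2*I*√2062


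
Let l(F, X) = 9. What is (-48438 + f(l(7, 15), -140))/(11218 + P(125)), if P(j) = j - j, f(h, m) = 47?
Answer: -48391/11218 ≈ -4.3137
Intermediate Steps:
P(j) = 0
(-48438 + f(l(7, 15), -140))/(11218 + P(125)) = (-48438 + 47)/(11218 + 0) = -48391/11218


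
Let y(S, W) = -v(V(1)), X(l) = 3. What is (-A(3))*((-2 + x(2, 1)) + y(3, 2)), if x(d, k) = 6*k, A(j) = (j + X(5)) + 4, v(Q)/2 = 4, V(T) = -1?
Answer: 40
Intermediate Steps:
v(Q) = 8 (v(Q) = 2*4 = 8)
A(j) = 7 + j (A(j) = (j + 3) + 4 = (3 + j) + 4 = 7 + j)
y(S, W) = -8 (y(S, W) = -1*8 = -8)
(-A(3))*((-2 + x(2, 1)) + y(3, 2)) = (-(7 + 3))*((-2 + 6*1) - 8) = (-1*10)*((-2 + 6) - 8) = -10*(4 - 8) = -10*(-4) = 40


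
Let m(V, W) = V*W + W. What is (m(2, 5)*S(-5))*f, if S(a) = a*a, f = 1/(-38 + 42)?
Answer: 375/4 ≈ 93.750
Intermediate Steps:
f = ¼ (f = 1/4 = ¼ ≈ 0.25000)
m(V, W) = W + V*W
S(a) = a²
(m(2, 5)*S(-5))*f = ((5*(1 + 2))*(-5)²)*(¼) = ((5*3)*25)*(¼) = (15*25)*(¼) = 375*(¼) = 375/4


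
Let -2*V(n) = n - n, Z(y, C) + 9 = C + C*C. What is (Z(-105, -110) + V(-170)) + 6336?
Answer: 18317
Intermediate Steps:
Z(y, C) = -9 + C + C² (Z(y, C) = -9 + (C + C*C) = -9 + (C + C²) = -9 + C + C²)
V(n) = 0 (V(n) = -(n - n)/2 = -½*0 = 0)
(Z(-105, -110) + V(-170)) + 6336 = ((-9 - 110 + (-110)²) + 0) + 6336 = ((-9 - 110 + 12100) + 0) + 6336 = (11981 + 0) + 6336 = 11981 + 6336 = 18317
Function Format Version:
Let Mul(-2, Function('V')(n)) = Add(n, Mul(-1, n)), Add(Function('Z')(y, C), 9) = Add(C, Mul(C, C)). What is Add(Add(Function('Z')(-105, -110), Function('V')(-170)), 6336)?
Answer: 18317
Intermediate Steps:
Function('Z')(y, C) = Add(-9, C, Pow(C, 2)) (Function('Z')(y, C) = Add(-9, Add(C, Mul(C, C))) = Add(-9, Add(C, Pow(C, 2))) = Add(-9, C, Pow(C, 2)))
Function('V')(n) = 0 (Function('V')(n) = Mul(Rational(-1, 2), Add(n, Mul(-1, n))) = Mul(Rational(-1, 2), 0) = 0)
Add(Add(Function('Z')(-105, -110), Function('V')(-170)), 6336) = Add(Add(Add(-9, -110, Pow(-110, 2)), 0), 6336) = Add(Add(Add(-9, -110, 12100), 0), 6336) = Add(Add(11981, 0), 6336) = Add(11981, 6336) = 18317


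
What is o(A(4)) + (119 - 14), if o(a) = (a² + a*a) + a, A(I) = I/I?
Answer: 108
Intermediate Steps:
A(I) = 1
o(a) = a + 2*a² (o(a) = (a² + a²) + a = 2*a² + a = a + 2*a²)
o(A(4)) + (119 - 14) = 1*(1 + 2*1) + (119 - 14) = 1*(1 + 2) + 105 = 1*3 + 105 = 3 + 105 = 108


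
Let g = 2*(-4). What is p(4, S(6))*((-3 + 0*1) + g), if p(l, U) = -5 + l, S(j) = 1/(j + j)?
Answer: 11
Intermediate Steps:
g = -8
S(j) = 1/(2*j)
p(4, S(6))*((-3 + 0*1) + g) = (-5 + 4)*((-3 + 0*1) - 8) = -((-3 + 0) - 8) = -(-3 - 8) = -1*(-11) = 11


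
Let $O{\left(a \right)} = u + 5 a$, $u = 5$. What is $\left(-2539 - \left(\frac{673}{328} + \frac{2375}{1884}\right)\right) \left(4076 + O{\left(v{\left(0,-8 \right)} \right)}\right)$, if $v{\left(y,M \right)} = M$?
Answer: $- \frac{529043362455}{51496} \approx -1.0273 \cdot 10^{7}$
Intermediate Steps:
$O{\left(a \right)} = 5 + 5 a$
$\left(-2539 - \left(\frac{673}{328} + \frac{2375}{1884}\right)\right) \left(4076 + O{\left(v{\left(0,-8 \right)} \right)}\right) = \left(-2539 - \left(\frac{673}{328} + \frac{2375}{1884}\right)\right) \left(4076 + \left(5 + 5 \left(-8\right)\right)\right) = \left(-2539 - \frac{511733}{154488}\right) \left(4076 + \left(5 - 40\right)\right) = \left(-2539 - \frac{511733}{154488}\right) \left(4076 - 35\right) = \left(-2539 - \frac{511733}{154488}\right) 4041 = \left(- \frac{392756765}{154488}\right) 4041 = - \frac{529043362455}{51496}$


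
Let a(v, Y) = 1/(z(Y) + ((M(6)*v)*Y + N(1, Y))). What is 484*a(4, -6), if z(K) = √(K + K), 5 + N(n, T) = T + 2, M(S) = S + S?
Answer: -47916/29407 - 968*I*√3/88221 ≈ -1.6294 - 0.019005*I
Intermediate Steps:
M(S) = 2*S
N(n, T) = -3 + T (N(n, T) = -5 + (T + 2) = -5 + (2 + T) = -3 + T)
z(K) = √2*√K (z(K) = √(2*K) = √2*√K)
a(v, Y) = 1/(-3 + Y + √2*√Y + 12*Y*v) (a(v, Y) = 1/(√2*√Y + (((2*6)*v)*Y + (-3 + Y))) = 1/(√2*√Y + ((12*v)*Y + (-3 + Y))) = 1/(√2*√Y + (12*Y*v + (-3 + Y))) = 1/(√2*√Y + (-3 + Y + 12*Y*v)) = 1/(-3 + Y + √2*√Y + 12*Y*v))
484*a(4, -6) = 484/(-3 - 6 + √2*√(-6) + 12*(-6)*4) = 484/(-3 - 6 + √2*(I*√6) - 288) = 484/(-3 - 6 + 2*I*√3 - 288) = 484/(-297 + 2*I*√3)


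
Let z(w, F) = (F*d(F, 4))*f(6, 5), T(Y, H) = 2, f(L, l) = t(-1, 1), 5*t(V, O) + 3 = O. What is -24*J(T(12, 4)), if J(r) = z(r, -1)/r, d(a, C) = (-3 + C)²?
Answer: -24/5 ≈ -4.8000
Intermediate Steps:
t(V, O) = -⅗ + O/5
f(L, l) = -⅖ (f(L, l) = -⅗ + (⅕)*1 = -⅗ + ⅕ = -⅖)
z(w, F) = -2*F/5 (z(w, F) = (F*(-3 + 4)²)*(-⅖) = (F*1²)*(-⅖) = (F*1)*(-⅖) = F*(-⅖) = -2*F/5)
J(r) = 2/(5*r) (J(r) = (-⅖*(-1))/r = 2/(5*r))
-24*J(T(12, 4)) = -48/(5*2) = -24*⅕ = -24/5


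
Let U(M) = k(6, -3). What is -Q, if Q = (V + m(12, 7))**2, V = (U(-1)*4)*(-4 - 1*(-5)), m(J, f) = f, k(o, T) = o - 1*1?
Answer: -729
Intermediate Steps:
k(o, T) = -1 + o (k(o, T) = o - 1 = -1 + o)
U(M) = 5 (U(M) = -1 + 6 = 5)
V = 20 (V = (5*4)*(-4 - 1*(-5)) = 20*(-4 + 5) = 20*1 = 20)
Q = 729 (Q = (20 + 7)**2 = 27**2 = 729)
-Q = -1*729 = -729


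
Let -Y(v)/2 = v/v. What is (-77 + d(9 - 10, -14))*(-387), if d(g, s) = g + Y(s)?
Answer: 30960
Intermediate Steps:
Y(v) = -2 (Y(v) = -2*v/v = -2*1 = -2)
d(g, s) = -2 + g (d(g, s) = g - 2 = -2 + g)
(-77 + d(9 - 10, -14))*(-387) = (-77 + (-2 + (9 - 10)))*(-387) = (-77 + (-2 - 1))*(-387) = (-77 - 3)*(-387) = -80*(-387) = 30960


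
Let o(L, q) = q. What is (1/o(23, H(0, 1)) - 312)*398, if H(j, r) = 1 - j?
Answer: -123778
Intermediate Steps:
(1/o(23, H(0, 1)) - 312)*398 = (1/(1 - 1*0) - 312)*398 = (1/(1 + 0) - 312)*398 = (1/1 - 312)*398 = (1 - 312)*398 = -311*398 = -123778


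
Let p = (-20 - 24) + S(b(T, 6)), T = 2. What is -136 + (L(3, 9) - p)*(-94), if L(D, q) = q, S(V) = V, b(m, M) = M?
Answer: -4554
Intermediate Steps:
p = -38 (p = (-20 - 24) + 6 = -44 + 6 = -38)
-136 + (L(3, 9) - p)*(-94) = -136 + (9 - 1*(-38))*(-94) = -136 + (9 + 38)*(-94) = -136 + 47*(-94) = -136 - 4418 = -4554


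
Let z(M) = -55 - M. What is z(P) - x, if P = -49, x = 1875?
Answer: -1881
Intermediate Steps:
z(P) - x = (-55 - 1*(-49)) - 1*1875 = (-55 + 49) - 1875 = -6 - 1875 = -1881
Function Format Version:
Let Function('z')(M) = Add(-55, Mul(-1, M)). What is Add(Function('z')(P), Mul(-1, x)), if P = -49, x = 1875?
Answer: -1881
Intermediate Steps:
Add(Function('z')(P), Mul(-1, x)) = Add(Add(-55, Mul(-1, -49)), Mul(-1, 1875)) = Add(Add(-55, 49), -1875) = Add(-6, -1875) = -1881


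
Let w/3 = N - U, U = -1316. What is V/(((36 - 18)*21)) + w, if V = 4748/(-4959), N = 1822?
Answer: 8823278540/937251 ≈ 9414.0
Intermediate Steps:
w = 9414 (w = 3*(1822 - 1*(-1316)) = 3*(1822 + 1316) = 3*3138 = 9414)
V = -4748/4959 (V = 4748*(-1/4959) = -4748/4959 ≈ -0.95745)
V/(((36 - 18)*21)) + w = -4748*1/(21*(36 - 18))/4959 + 9414 = -4748/(4959*(18*21)) + 9414 = -4748/4959/378 + 9414 = -4748/4959*1/378 + 9414 = -2374/937251 + 9414 = 8823278540/937251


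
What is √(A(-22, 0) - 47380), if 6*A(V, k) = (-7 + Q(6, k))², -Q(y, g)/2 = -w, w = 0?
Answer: I*√1705386/6 ≈ 217.65*I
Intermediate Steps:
Q(y, g) = 0 (Q(y, g) = -(-2)*0 = -2*0 = 0)
A(V, k) = 49/6 (A(V, k) = (-7 + 0)²/6 = (⅙)*(-7)² = (⅙)*49 = 49/6)
√(A(-22, 0) - 47380) = √(49/6 - 47380) = √(-284231/6) = I*√1705386/6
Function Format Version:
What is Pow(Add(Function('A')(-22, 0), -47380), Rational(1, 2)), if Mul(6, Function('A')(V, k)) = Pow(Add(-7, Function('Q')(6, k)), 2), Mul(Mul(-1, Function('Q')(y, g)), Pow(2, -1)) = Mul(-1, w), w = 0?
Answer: Mul(Rational(1, 6), I, Pow(1705386, Rational(1, 2))) ≈ Mul(217.65, I)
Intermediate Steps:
Function('Q')(y, g) = 0 (Function('Q')(y, g) = Mul(-2, Mul(-1, 0)) = Mul(-2, 0) = 0)
Function('A')(V, k) = Rational(49, 6) (Function('A')(V, k) = Mul(Rational(1, 6), Pow(Add(-7, 0), 2)) = Mul(Rational(1, 6), Pow(-7, 2)) = Mul(Rational(1, 6), 49) = Rational(49, 6))
Pow(Add(Function('A')(-22, 0), -47380), Rational(1, 2)) = Pow(Add(Rational(49, 6), -47380), Rational(1, 2)) = Pow(Rational(-284231, 6), Rational(1, 2)) = Mul(Rational(1, 6), I, Pow(1705386, Rational(1, 2)))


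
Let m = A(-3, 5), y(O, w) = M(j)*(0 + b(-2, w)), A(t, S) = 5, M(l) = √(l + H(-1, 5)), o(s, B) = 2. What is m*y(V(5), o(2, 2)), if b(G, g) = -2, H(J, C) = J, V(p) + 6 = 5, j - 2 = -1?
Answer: 0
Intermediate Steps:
j = 1 (j = 2 - 1 = 1)
V(p) = -1 (V(p) = -6 + 5 = -1)
M(l) = √(-1 + l) (M(l) = √(l - 1) = √(-1 + l))
y(O, w) = 0 (y(O, w) = √(-1 + 1)*(0 - 2) = √0*(-2) = 0*(-2) = 0)
m = 5
m*y(V(5), o(2, 2)) = 5*0 = 0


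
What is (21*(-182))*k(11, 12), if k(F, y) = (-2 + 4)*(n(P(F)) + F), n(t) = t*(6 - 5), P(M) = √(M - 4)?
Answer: -84084 - 7644*√7 ≈ -1.0431e+5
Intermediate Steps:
P(M) = √(-4 + M)
n(t) = t (n(t) = t*1 = t)
k(F, y) = 2*F + 2*√(-4 + F) (k(F, y) = (-2 + 4)*(√(-4 + F) + F) = 2*(F + √(-4 + F)) = 2*F + 2*√(-4 + F))
(21*(-182))*k(11, 12) = (21*(-182))*(2*11 + 2*√(-4 + 11)) = -3822*(22 + 2*√7) = -84084 - 7644*√7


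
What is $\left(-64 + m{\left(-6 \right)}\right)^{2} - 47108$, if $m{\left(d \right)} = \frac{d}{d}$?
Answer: $-43139$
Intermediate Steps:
$m{\left(d \right)} = 1$
$\left(-64 + m{\left(-6 \right)}\right)^{2} - 47108 = \left(-64 + 1\right)^{2} - 47108 = \left(-63\right)^{2} - 47108 = 3969 - 47108 = -43139$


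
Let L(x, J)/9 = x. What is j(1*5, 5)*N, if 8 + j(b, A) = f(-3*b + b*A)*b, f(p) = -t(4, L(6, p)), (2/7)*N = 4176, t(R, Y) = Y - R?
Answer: -3770928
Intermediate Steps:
L(x, J) = 9*x
N = 14616 (N = (7/2)*4176 = 14616)
f(p) = -50 (f(p) = -(9*6 - 1*4) = -(54 - 4) = -1*50 = -50)
j(b, A) = -8 - 50*b
j(1*5, 5)*N = (-8 - 50*5)*14616 = (-8 - 250)*14616 = -258*14616 = -3770928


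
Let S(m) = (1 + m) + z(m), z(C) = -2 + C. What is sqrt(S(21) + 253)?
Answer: 7*sqrt(6) ≈ 17.146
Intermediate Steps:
S(m) = -1 + 2*m (S(m) = (1 + m) + (-2 + m) = -1 + 2*m)
sqrt(S(21) + 253) = sqrt((-1 + 2*21) + 253) = sqrt((-1 + 42) + 253) = sqrt(41 + 253) = sqrt(294) = 7*sqrt(6)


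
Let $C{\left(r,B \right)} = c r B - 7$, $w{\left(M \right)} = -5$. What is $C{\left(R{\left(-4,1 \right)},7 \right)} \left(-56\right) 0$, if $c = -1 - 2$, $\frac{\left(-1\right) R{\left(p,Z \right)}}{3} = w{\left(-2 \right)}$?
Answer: $0$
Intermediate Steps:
$R{\left(p,Z \right)} = 15$ ($R{\left(p,Z \right)} = \left(-3\right) \left(-5\right) = 15$)
$c = -3$
$C{\left(r,B \right)} = -7 - 3 B r$ ($C{\left(r,B \right)} = - 3 r B - 7 = - 3 B r - 7 = -7 - 3 B r$)
$C{\left(R{\left(-4,1 \right)},7 \right)} \left(-56\right) 0 = \left(-7 - 21 \cdot 15\right) \left(-56\right) 0 = \left(-7 - 315\right) \left(-56\right) 0 = \left(-322\right) \left(-56\right) 0 = 18032 \cdot 0 = 0$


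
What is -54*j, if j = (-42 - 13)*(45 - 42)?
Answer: 8910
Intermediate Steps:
j = -165 (j = -55*3 = -165)
-54*j = -54*(-165) = 8910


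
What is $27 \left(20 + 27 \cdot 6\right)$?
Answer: $4914$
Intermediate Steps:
$27 \left(20 + 27 \cdot 6\right) = 27 \left(20 + 162\right) = 27 \cdot 182 = 4914$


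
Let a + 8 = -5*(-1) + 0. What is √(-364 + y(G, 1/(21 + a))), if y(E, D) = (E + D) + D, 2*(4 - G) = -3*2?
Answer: 2*I*√803/3 ≈ 18.892*I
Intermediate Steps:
G = 7 (G = 4 - (-3)*2/2 = 4 - ½*(-6) = 4 + 3 = 7)
a = -3 (a = -8 + (-5*(-1) + 0) = -8 + (5 + 0) = -8 + 5 = -3)
y(E, D) = E + 2*D (y(E, D) = (D + E) + D = E + 2*D)
√(-364 + y(G, 1/(21 + a))) = √(-364 + (7 + 2/(21 - 3))) = √(-364 + (7 + 2/18)) = √(-364 + (7 + 2*(1/18))) = √(-364 + (7 + ⅑)) = √(-364 + 64/9) = √(-3212/9) = 2*I*√803/3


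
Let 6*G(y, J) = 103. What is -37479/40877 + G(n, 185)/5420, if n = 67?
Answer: -1214606749/1329320040 ≈ -0.91370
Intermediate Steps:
G(y, J) = 103/6 (G(y, J) = (⅙)*103 = 103/6)
-37479/40877 + G(n, 185)/5420 = -37479/40877 + (103/6)/5420 = -37479*1/40877 + (103/6)*(1/5420) = -37479/40877 + 103/32520 = -1214606749/1329320040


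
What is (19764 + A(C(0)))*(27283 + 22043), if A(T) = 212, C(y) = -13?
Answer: 985336176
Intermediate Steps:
(19764 + A(C(0)))*(27283 + 22043) = (19764 + 212)*(27283 + 22043) = 19976*49326 = 985336176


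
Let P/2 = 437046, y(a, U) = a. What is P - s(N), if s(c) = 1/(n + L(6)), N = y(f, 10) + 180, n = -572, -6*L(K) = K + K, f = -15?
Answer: 501728809/574 ≈ 8.7409e+5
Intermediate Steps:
L(K) = -K/3 (L(K) = -(K + K)/6 = -K/3)
P = 874092 (P = 2*437046 = 874092)
N = 165 (N = -15 + 180 = 165)
s(c) = -1/574 (s(c) = 1/(-572 - ⅓*6) = 1/(-572 - 2) = 1/(-574) = -1/574)
P - s(N) = 874092 - 1*(-1/574) = 874092 + 1/574 = 501728809/574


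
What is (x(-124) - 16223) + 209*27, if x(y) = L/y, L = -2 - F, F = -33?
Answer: -42321/4 ≈ -10580.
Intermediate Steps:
L = 31 (L = -2 - 1*(-33) = -2 + 33 = 31)
x(y) = 31/y
(x(-124) - 16223) + 209*27 = (31/(-124) - 16223) + 209*27 = (31*(-1/124) - 16223) + 5643 = (-¼ - 16223) + 5643 = -64893/4 + 5643 = -42321/4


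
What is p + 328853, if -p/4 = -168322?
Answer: 1002141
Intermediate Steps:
p = 673288 (p = -4*(-168322) = 673288)
p + 328853 = 673288 + 328853 = 1002141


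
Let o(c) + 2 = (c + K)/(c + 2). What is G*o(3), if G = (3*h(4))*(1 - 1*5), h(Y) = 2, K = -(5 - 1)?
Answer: 264/5 ≈ 52.800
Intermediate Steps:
K = -4 (K = -1*4 = -4)
o(c) = -2 + (-4 + c)/(2 + c) (o(c) = -2 + (c - 4)/(c + 2) = -2 + (-4 + c)/(2 + c))
G = -24 (G = (3*2)*(1 - 1*5) = 6*(1 - 5) = 6*(-4) = -24)
G*o(3) = -24*(-8 - 1*3)/(2 + 3) = -24*(-8 - 3)/5 = -24*(-11)/5 = -24*(-11/5) = 264/5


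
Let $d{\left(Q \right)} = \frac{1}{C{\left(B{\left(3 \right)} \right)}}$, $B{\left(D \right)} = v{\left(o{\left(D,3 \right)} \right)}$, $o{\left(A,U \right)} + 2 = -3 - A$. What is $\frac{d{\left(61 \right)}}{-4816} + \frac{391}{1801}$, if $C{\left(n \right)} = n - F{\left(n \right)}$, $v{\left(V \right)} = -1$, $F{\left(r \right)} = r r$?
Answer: $\frac{3767913}{17347232} \approx 0.21721$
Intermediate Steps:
$o{\left(A,U \right)} = -5 - A$ ($o{\left(A,U \right)} = -2 - \left(3 + A\right) = -5 - A$)
$F{\left(r \right)} = r^{2}$
$B{\left(D \right)} = -1$
$C{\left(n \right)} = n - n^{2}$
$d{\left(Q \right)} = - \frac{1}{2}$ ($d{\left(Q \right)} = \frac{1}{\left(-1\right) \left(1 - -1\right)} = \frac{1}{\left(-1\right) \left(1 + 1\right)} = \frac{1}{\left(-1\right) 2} = \frac{1}{-2} = - \frac{1}{2}$)
$\frac{d{\left(61 \right)}}{-4816} + \frac{391}{1801} = - \frac{1}{2 \left(-4816\right)} + \frac{391}{1801} = \left(- \frac{1}{2}\right) \left(- \frac{1}{4816}\right) + 391 \cdot \frac{1}{1801} = \frac{1}{9632} + \frac{391}{1801} = \frac{3767913}{17347232}$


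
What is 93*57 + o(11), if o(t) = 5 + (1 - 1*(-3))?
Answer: 5310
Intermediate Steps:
o(t) = 9 (o(t) = 5 + (1 + 3) = 5 + 4 = 9)
93*57 + o(11) = 93*57 + 9 = 5301 + 9 = 5310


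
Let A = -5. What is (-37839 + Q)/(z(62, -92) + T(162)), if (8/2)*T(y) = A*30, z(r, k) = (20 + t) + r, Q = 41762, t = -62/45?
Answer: 353070/3881 ≈ 90.974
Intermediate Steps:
t = -62/45 (t = -62*1/45 = -62/45 ≈ -1.3778)
z(r, k) = 838/45 + r (z(r, k) = (20 - 62/45) + r = 838/45 + r)
T(y) = -75/2 (T(y) = (-5*30)/4 = (1/4)*(-150) = -75/2)
(-37839 + Q)/(z(62, -92) + T(162)) = (-37839 + 41762)/((838/45 + 62) - 75/2) = 3923/(3628/45 - 75/2) = 3923/(3881/90) = 3923*(90/3881) = 353070/3881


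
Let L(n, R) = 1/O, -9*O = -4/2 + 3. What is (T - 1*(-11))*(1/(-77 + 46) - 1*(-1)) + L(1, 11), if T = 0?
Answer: 51/31 ≈ 1.6452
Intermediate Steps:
O = -⅑ (O = -(-4/2 + 3)/9 = -((½)*(-4) + 3)/9 = -(-2 + 3)/9 = -⅑*1 = -⅑ ≈ -0.11111)
L(n, R) = -9 (L(n, R) = 1/(-⅑) = -9)
(T - 1*(-11))*(1/(-77 + 46) - 1*(-1)) + L(1, 11) = (0 - 1*(-11))*(1/(-77 + 46) - 1*(-1)) - 9 = (0 + 11)*(1/(-31) + 1) - 9 = 11*(-1/31 + 1) - 9 = 11*(30/31) - 9 = 330/31 - 9 = 51/31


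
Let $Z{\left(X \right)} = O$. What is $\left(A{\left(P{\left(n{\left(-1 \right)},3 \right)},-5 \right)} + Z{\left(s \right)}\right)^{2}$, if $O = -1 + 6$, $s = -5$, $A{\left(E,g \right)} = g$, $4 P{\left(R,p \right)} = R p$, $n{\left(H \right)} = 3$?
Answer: $0$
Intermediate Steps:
$P{\left(R,p \right)} = \frac{R p}{4}$
$O = 5$
$Z{\left(X \right)} = 5$
$\left(A{\left(P{\left(n{\left(-1 \right)},3 \right)},-5 \right)} + Z{\left(s \right)}\right)^{2} = \left(-5 + 5\right)^{2} = 0^{2} = 0$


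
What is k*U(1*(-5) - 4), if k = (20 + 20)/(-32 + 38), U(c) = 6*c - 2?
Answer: -1120/3 ≈ -373.33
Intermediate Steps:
U(c) = -2 + 6*c
k = 20/3 (k = 40/6 = 40*(⅙) = 20/3 ≈ 6.6667)
k*U(1*(-5) - 4) = 20*(-2 + 6*(1*(-5) - 4))/3 = 20*(-2 + 6*(-5 - 4))/3 = 20*(-2 + 6*(-9))/3 = 20*(-2 - 54)/3 = (20/3)*(-56) = -1120/3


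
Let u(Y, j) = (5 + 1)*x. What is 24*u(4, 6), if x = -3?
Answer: -432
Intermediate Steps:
u(Y, j) = -18 (u(Y, j) = (5 + 1)*(-3) = 6*(-3) = -18)
24*u(4, 6) = 24*(-18) = -432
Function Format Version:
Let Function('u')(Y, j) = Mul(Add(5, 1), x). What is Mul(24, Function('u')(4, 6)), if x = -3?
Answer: -432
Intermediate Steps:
Function('u')(Y, j) = -18 (Function('u')(Y, j) = Mul(Add(5, 1), -3) = Mul(6, -3) = -18)
Mul(24, Function('u')(4, 6)) = Mul(24, -18) = -432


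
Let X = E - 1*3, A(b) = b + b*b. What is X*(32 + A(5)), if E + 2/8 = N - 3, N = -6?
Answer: -1519/2 ≈ -759.50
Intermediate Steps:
E = -37/4 (E = -¼ + (-6 - 3) = -¼ - 9 = -37/4 ≈ -9.2500)
A(b) = b + b²
X = -49/4 (X = -37/4 - 1*3 = -37/4 - 3 = -49/4 ≈ -12.250)
X*(32 + A(5)) = -49*(32 + 5*(1 + 5))/4 = -49*(32 + 5*6)/4 = -49*(32 + 30)/4 = -49/4*62 = -1519/2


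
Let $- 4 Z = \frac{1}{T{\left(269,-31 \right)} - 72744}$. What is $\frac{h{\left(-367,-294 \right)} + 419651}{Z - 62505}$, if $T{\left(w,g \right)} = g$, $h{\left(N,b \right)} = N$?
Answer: $- \frac{122053572400}{18195205499} \approx -6.708$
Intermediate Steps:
$Z = \frac{1}{291100}$ ($Z = - \frac{1}{4 \left(-31 - 72744\right)} = - \frac{1}{4 \left(-72775\right)} = \left(- \frac{1}{4}\right) \left(- \frac{1}{72775}\right) = \frac{1}{291100} \approx 3.4352 \cdot 10^{-6}$)
$\frac{h{\left(-367,-294 \right)} + 419651}{Z - 62505} = \frac{-367 + 419651}{\frac{1}{291100} - 62505} = \frac{419284}{- \frac{18195205499}{291100}} = 419284 \left(- \frac{291100}{18195205499}\right) = - \frac{122053572400}{18195205499}$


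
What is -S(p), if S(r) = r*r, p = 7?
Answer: -49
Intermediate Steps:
S(r) = r²
-S(p) = -1*7² = -1*49 = -49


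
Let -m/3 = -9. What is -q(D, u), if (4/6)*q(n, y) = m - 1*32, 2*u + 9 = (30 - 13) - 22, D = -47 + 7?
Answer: 15/2 ≈ 7.5000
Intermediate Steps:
m = 27 (m = -3*(-9) = 27)
D = -40
u = -7 (u = -9/2 + ((30 - 13) - 22)/2 = -9/2 + (17 - 22)/2 = -9/2 + (1/2)*(-5) = -9/2 - 5/2 = -7)
q(n, y) = -15/2 (q(n, y) = 3*(27 - 1*32)/2 = 3*(27 - 32)/2 = (3/2)*(-5) = -15/2)
-q(D, u) = -1*(-15/2) = 15/2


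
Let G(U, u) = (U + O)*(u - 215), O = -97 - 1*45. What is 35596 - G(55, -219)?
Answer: -2162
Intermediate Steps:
O = -142 (O = -97 - 45 = -142)
G(U, u) = (-215 + u)*(-142 + U) (G(U, u) = (U - 142)*(u - 215) = (-142 + U)*(-215 + u) = (-215 + u)*(-142 + U))
35596 - G(55, -219) = 35596 - (30530 - 215*55 - 142*(-219) + 55*(-219)) = 35596 - (30530 - 11825 + 31098 - 12045) = 35596 - 1*37758 = 35596 - 37758 = -2162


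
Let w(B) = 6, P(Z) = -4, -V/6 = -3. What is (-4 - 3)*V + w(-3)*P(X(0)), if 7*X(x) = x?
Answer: -150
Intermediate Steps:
V = 18 (V = -6*(-3) = 18)
X(x) = x/7
(-4 - 3)*V + w(-3)*P(X(0)) = (-4 - 3)*18 + 6*(-4) = -7*18 - 24 = -126 - 24 = -150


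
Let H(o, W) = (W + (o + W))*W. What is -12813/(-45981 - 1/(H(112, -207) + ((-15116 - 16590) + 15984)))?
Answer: 599545896/2151542953 ≈ 0.27866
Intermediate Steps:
H(o, W) = W*(o + 2*W) (H(o, W) = (W + (W + o))*W = (o + 2*W)*W = W*(o + 2*W))
-12813/(-45981 - 1/(H(112, -207) + ((-15116 - 16590) + 15984))) = -12813/(-45981 - 1/(-207*(112 + 2*(-207)) + ((-15116 - 16590) + 15984))) = -12813/(-45981 - 1/(-207*(112 - 414) + (-31706 + 15984))) = -12813/(-45981 - 1/(-207*(-302) - 15722)) = -12813/(-45981 - 1/(62514 - 15722)) = -12813/(-45981 - 1/46792) = -12813/(-2151542953/46792) = -12813*(-46792/2151542953) = 599545896/2151542953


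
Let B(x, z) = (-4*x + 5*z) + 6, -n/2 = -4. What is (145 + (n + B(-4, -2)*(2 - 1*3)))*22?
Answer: 3102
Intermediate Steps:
n = 8 (n = -2*(-4) = 8)
B(x, z) = 6 - 4*x + 5*z
(145 + (n + B(-4, -2)*(2 - 1*3)))*22 = (145 + (8 + (6 - 4*(-4) + 5*(-2))*(2 - 1*3)))*22 = (145 + (8 + (6 + 16 - 10)*(2 - 3)))*22 = (145 + (8 + 12*(-1)))*22 = (145 + (8 - 12))*22 = (145 - 4)*22 = 141*22 = 3102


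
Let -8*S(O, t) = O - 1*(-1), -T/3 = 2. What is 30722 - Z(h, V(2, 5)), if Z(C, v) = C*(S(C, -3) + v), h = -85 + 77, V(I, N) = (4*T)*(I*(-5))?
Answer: 32649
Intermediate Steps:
T = -6 (T = -3*2 = -6)
V(I, N) = 120*I (V(I, N) = (4*(-6))*(I*(-5)) = -(-120)*I = 120*I)
h = -8
S(O, t) = -1/8 - O/8 (S(O, t) = -(O - 1*(-1))/8 = -(O + 1)/8 = -(1 + O)/8 = -1/8 - O/8)
Z(C, v) = C*(-1/8 + v - C/8) (Z(C, v) = C*((-1/8 - C/8) + v) = C*(-1/8 + v - C/8))
30722 - Z(h, V(2, 5)) = 30722 - (-8)*(-1 - 1*(-8) + 8*(120*2))/8 = 30722 - (-8)*(-1 + 8 + 8*240)/8 = 30722 - (-8)*(-1 + 8 + 1920)/8 = 30722 - (-8)*1927/8 = 30722 - 1*(-1927) = 30722 + 1927 = 32649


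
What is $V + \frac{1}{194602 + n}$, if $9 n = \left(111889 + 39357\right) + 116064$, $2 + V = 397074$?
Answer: $\frac{801580364425}{2018728} \approx 3.9707 \cdot 10^{5}$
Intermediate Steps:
$V = 397072$ ($V = -2 + 397074 = 397072$)
$n = \frac{267310}{9}$ ($n = \frac{\left(111889 + 39357\right) + 116064}{9} = \frac{151246 + 116064}{9} = \frac{1}{9} \cdot 267310 = \frac{267310}{9} \approx 29701.0$)
$V + \frac{1}{194602 + n} = 397072 + \frac{1}{194602 + \frac{267310}{9}} = 397072 + \frac{1}{\frac{2018728}{9}} = 397072 + \frac{9}{2018728} = \frac{801580364425}{2018728}$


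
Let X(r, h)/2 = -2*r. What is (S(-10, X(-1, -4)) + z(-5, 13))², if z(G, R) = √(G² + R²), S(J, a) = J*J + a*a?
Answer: (116 + √194)² ≈ 16881.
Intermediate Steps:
X(r, h) = -4*r (X(r, h) = 2*(-2*r) = -4*r)
S(J, a) = J² + a²
(S(-10, X(-1, -4)) + z(-5, 13))² = (((-10)² + (-4*(-1))²) + √((-5)² + 13²))² = ((100 + 4²) + √(25 + 169))² = ((100 + 16) + √194)² = (116 + √194)²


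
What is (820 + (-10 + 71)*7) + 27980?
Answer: 29227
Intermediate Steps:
(820 + (-10 + 71)*7) + 27980 = (820 + 61*7) + 27980 = (820 + 427) + 27980 = 1247 + 27980 = 29227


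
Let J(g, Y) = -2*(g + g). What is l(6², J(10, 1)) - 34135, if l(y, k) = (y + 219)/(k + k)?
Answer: -546211/16 ≈ -34138.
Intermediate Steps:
J(g, Y) = -4*g
l(y, k) = (219 + y)/(2*k) (l(y, k) = (219 + y)/((2*k)) = (219 + y)*(1/(2*k)) = (219 + y)/(2*k))
l(6², J(10, 1)) - 34135 = (219 + 6²)/(2*((-4*10))) - 34135 = (½)*(219 + 36)/(-40) - 34135 = (½)*(-1/40)*255 - 34135 = -51/16 - 34135 = -546211/16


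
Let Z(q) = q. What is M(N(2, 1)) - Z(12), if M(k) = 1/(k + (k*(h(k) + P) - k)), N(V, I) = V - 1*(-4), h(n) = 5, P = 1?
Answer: -431/36 ≈ -11.972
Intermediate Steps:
N(V, I) = 4 + V (N(V, I) = V + 4 = 4 + V)
M(k) = 1/(6*k) (M(k) = 1/(k + (k*(5 + 1) - k)) = 1/(k + (k*6 - k)) = 1/(k + (6*k - k)) = 1/(k + 5*k) = 1/(6*k))
M(N(2, 1)) - Z(12) = 1/(6*(4 + 2)) - 1*12 = (⅙)/6 - 12 = (⅙)*(⅙) - 12 = 1/36 - 12 = -431/36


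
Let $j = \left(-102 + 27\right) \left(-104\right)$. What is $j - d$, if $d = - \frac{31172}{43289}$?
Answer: $\frac{337685372}{43289} \approx 7800.7$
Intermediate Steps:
$d = - \frac{31172}{43289} \approx -0.72009$
$j = 7800$ ($j = \left(-75\right) \left(-104\right) = 7800$)
$j - d = 7800 - - \frac{31172}{43289} = 7800 + \frac{31172}{43289} = \frac{337685372}{43289}$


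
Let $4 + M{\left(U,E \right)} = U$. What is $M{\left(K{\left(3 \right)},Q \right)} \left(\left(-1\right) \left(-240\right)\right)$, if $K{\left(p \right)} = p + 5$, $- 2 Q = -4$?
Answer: $960$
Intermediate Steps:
$Q = 2$ ($Q = \left(- \frac{1}{2}\right) \left(-4\right) = 2$)
$K{\left(p \right)} = 5 + p$
$M{\left(U,E \right)} = -4 + U$
$M{\left(K{\left(3 \right)},Q \right)} \left(\left(-1\right) \left(-240\right)\right) = \left(-4 + \left(5 + 3\right)\right) \left(\left(-1\right) \left(-240\right)\right) = \left(-4 + 8\right) 240 = 4 \cdot 240 = 960$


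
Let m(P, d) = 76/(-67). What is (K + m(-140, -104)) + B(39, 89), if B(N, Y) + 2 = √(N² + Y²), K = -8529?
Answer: -571653/67 + √9442 ≈ -8435.0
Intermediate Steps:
B(N, Y) = -2 + √(N² + Y²)
m(P, d) = -76/67 (m(P, d) = 76*(-1/67) = -76/67)
(K + m(-140, -104)) + B(39, 89) = (-8529 - 76/67) + (-2 + √(39² + 89²)) = -571519/67 + (-2 + √(1521 + 7921)) = -571519/67 + (-2 + √9442) = -571653/67 + √9442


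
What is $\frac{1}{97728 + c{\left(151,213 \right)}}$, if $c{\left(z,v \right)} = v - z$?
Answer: $\frac{1}{97790} \approx 1.0226 \cdot 10^{-5}$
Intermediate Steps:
$\frac{1}{97728 + c{\left(151,213 \right)}} = \frac{1}{97728 + \left(213 - 151\right)} = \frac{1}{97728 + 62} = \frac{1}{97790}$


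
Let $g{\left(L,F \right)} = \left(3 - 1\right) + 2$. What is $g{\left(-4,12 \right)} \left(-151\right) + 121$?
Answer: $-483$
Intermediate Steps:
$g{\left(L,F \right)} = 4$ ($g{\left(L,F \right)} = 2 + 2 = 4$)
$g{\left(-4,12 \right)} \left(-151\right) + 121 = 4 \left(-151\right) + 121 = -604 + 121 = -483$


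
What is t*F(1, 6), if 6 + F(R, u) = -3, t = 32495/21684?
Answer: -97485/7228 ≈ -13.487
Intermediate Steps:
t = 32495/21684 (t = 32495*(1/21684) = 32495/21684 ≈ 1.4986)
F(R, u) = -9 (F(R, u) = -6 - 3 = -9)
t*F(1, 6) = (32495/21684)*(-9) = -97485/7228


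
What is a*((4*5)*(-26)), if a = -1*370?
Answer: 192400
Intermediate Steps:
a = -370
a*((4*5)*(-26)) = -370*4*5*(-26) = -7400*(-26) = -370*(-520) = 192400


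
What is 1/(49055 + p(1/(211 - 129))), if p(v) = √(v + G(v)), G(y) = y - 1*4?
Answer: 2011255/98662114188 - I*√6683/98662114188 ≈ 2.0385e-5 - 8.2858e-10*I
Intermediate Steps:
G(y) = -4 + y (G(y) = y - 4 = -4 + y)
p(v) = √(-4 + 2*v) (p(v) = √(v + (-4 + v)) = √(-4 + 2*v))
1/(49055 + p(1/(211 - 129))) = 1/(49055 + √(-4 + 2/(211 - 129))) = 1/(49055 + √(-4 + 2/82)) = 1/(49055 + √(-4 + 2*(1/82))) = 1/(49055 + √(-4 + 1/41)) = 1/(49055 + √(-163/41)) = 1/(49055 + I*√6683/41)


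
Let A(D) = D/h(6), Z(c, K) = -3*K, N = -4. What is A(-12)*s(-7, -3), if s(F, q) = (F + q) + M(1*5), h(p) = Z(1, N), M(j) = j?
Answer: 5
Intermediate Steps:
h(p) = 12 (h(p) = -3*(-4) = 12)
s(F, q) = 5 + F + q (s(F, q) = (F + q) + 1*5 = (F + q) + 5 = 5 + F + q)
A(D) = D/12
A(-12)*s(-7, -3) = ((1/12)*(-12))*(5 - 7 - 3) = -1*(-5) = 5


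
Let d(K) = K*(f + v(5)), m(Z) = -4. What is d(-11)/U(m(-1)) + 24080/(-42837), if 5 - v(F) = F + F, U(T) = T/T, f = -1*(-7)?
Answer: -966494/42837 ≈ -22.562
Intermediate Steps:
f = 7
U(T) = 1
v(F) = 5 - 2*F (v(F) = 5 - (F + F) = 5 - 2*F)
d(K) = 2*K (d(K) = K*(7 + (5 - 2*5)) = K*(7 + (5 - 10)) = K*(7 - 5) = K*2 = 2*K)
d(-11)/U(m(-1)) + 24080/(-42837) = (2*(-11))/1 + 24080/(-42837) = -22*1 + 24080*(-1/42837) = -22 - 24080/42837 = -966494/42837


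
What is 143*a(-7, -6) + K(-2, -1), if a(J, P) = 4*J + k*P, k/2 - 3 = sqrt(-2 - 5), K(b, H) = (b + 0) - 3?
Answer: -9157 - 1716*I*sqrt(7) ≈ -9157.0 - 4540.1*I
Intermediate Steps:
K(b, H) = -3 + b (K(b, H) = b - 3 = -3 + b)
k = 6 + 2*I*sqrt(7) (k = 6 + 2*sqrt(-2 - 5) = 6 + 2*sqrt(-7) = 6 + 2*(I*sqrt(7)) = 6 + 2*I*sqrt(7) ≈ 6.0 + 5.2915*I)
a(J, P) = 4*J + P*(6 + 2*I*sqrt(7)) (a(J, P) = 4*J + (6 + 2*I*sqrt(7))*P = 4*J + P*(6 + 2*I*sqrt(7)))
143*a(-7, -6) + K(-2, -1) = 143*(4*(-7) + 2*(-6)*(3 + I*sqrt(7))) + (-3 - 2) = 143*(-28 + (-36 - 12*I*sqrt(7))) - 5 = 143*(-64 - 12*I*sqrt(7)) - 5 = (-9152 - 1716*I*sqrt(7)) - 5 = -9157 - 1716*I*sqrt(7)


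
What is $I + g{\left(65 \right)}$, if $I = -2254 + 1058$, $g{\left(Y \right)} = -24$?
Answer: $-1220$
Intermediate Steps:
$I = -1196$
$I + g{\left(65 \right)} = -1196 - 24 = -1220$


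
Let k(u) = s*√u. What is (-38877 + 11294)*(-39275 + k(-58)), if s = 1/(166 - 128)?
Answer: 1083322325 - 27583*I*√58/38 ≈ 1.0833e+9 - 5528.0*I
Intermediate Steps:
s = 1/38 ≈ 0.026316
k(u) = √u/38
(-38877 + 11294)*(-39275 + k(-58)) = (-38877 + 11294)*(-39275 + √(-58)/38) = -27583*(-39275 + (I*√58)/38) = -27583*(-39275 + I*√58/38) = 1083322325 - 27583*I*√58/38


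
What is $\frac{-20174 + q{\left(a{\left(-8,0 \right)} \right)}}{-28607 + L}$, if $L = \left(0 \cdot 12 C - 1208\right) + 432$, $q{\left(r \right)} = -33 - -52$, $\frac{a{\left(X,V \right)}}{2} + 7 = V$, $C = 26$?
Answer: $\frac{20155}{29383} \approx 0.68594$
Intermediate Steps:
$a{\left(X,V \right)} = -14 + 2 V$
$q{\left(r \right)} = 19$ ($q{\left(r \right)} = -33 + 52 = 19$)
$L = -776$ ($L = \left(0 \cdot 12 \cdot 26 - 1208\right) + 432 = \left(0 \cdot 26 - 1208\right) + 432 = \left(0 - 1208\right) + 432 = -1208 + 432 = -776$)
$\frac{-20174 + q{\left(a{\left(-8,0 \right)} \right)}}{-28607 + L} = \frac{-20174 + 19}{-28607 - 776} = - \frac{20155}{-29383} = \left(-20155\right) \left(- \frac{1}{29383}\right) = \frac{20155}{29383}$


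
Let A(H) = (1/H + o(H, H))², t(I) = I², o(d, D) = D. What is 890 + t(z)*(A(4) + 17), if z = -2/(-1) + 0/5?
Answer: 4121/4 ≈ 1030.3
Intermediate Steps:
z = 2 (z = -2*(-1) + 0*(⅕) = 2 + 0 = 2)
A(H) = (H + 1/H)² (A(H) = (1/H + H)² = (H + 1/H)²)
890 + t(z)*(A(4) + 17) = 890 + 2²*((1 + 4²)²/4² + 17) = 890 + 4*((1 + 16)²/16 + 17) = 890 + 4*((1/16)*17² + 17) = 890 + 4*((1/16)*289 + 17) = 890 + 4*(289/16 + 17) = 890 + 4*(561/16) = 890 + 561/4 = 4121/4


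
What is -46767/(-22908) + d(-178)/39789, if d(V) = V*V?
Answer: 862209745/303828804 ≈ 2.8378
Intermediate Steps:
d(V) = V²
-46767/(-22908) + d(-178)/39789 = -46767/(-22908) + (-178)²/39789 = -46767*(-1/22908) + 31684*(1/39789) = 15589/7636 + 31684/39789 = 862209745/303828804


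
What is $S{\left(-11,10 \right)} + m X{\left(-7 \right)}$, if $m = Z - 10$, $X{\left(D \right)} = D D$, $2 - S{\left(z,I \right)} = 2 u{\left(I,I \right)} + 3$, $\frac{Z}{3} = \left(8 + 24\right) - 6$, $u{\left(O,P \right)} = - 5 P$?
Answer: $3431$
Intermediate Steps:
$Z = 78$ ($Z = 3 \left(\left(8 + 24\right) - 6\right) = 3 \left(32 - 6\right) = 3 \cdot 26 = 78$)
$S{\left(z,I \right)} = -1 + 10 I$ ($S{\left(z,I \right)} = 2 - \left(2 \left(- 5 I\right) + 3\right) = 2 - \left(- 10 I + 3\right) = 2 - \left(3 - 10 I\right) = 2 + \left(-3 + 10 I\right) = -1 + 10 I$)
$X{\left(D \right)} = D^{2}$
$m = 68$ ($m = 78 - 10 = 68$)
$S{\left(-11,10 \right)} + m X{\left(-7 \right)} = \left(-1 + 10 \cdot 10\right) + 68 \left(-7\right)^{2} = \left(-1 + 100\right) + 68 \cdot 49 = 99 + 3332 = 3431$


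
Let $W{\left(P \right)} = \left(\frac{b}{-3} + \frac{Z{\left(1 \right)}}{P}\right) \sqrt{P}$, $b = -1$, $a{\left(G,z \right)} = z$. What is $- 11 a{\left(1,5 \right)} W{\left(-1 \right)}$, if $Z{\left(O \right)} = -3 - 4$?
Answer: $- \frac{1210 i}{3} \approx - 403.33 i$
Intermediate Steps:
$Z{\left(O \right)} = -7$ ($Z{\left(O \right)} = -3 - 4 = -7$)
$W{\left(P \right)} = \sqrt{P} \left(\frac{1}{3} - \frac{7}{P}\right)$ ($W{\left(P \right)} = \left(- \frac{1}{-3} - \frac{7}{P}\right) \sqrt{P} = \left(\left(-1\right) \left(- \frac{1}{3}\right) - \frac{7}{P}\right) \sqrt{P} = \left(\frac{1}{3} - \frac{7}{P}\right) \sqrt{P} = \sqrt{P} \left(\frac{1}{3} - \frac{7}{P}\right)$)
$- 11 a{\left(1,5 \right)} W{\left(-1 \right)} = \left(-11\right) 5 \frac{-21 - 1}{3 i} = - 55 \cdot \frac{1}{3} \left(- i\right) \left(-22\right) = - 55 \frac{22 i}{3} = - \frac{1210 i}{3}$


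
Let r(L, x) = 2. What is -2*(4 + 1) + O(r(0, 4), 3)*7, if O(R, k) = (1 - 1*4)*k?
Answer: -73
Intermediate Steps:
O(R, k) = -3*k (O(R, k) = (1 - 4)*k = -3*k)
-2*(4 + 1) + O(r(0, 4), 3)*7 = -2*(4 + 1) - 3*3*7 = -2*5 - 9*7 = -10 - 63 = -73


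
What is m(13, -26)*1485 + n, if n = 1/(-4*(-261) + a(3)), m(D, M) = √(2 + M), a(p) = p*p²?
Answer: 1/1071 + 2970*I*√6 ≈ 0.00093371 + 7275.0*I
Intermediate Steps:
a(p) = p³
n = 1/1071 (n = 1/(-4*(-261) + 3³) = 1/(1044 + 27) = 1/1071 ≈ 0.00093371)
m(13, -26)*1485 + n = √(2 - 26)*1485 + 1/1071 = √(-24)*1485 + 1/1071 = (2*I*√6)*1485 + 1/1071 = 2970*I*√6 + 1/1071 = 1/1071 + 2970*I*√6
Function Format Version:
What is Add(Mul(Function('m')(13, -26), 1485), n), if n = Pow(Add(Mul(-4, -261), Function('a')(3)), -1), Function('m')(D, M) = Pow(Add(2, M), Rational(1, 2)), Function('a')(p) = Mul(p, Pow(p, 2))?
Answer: Add(Rational(1, 1071), Mul(2970, I, Pow(6, Rational(1, 2)))) ≈ Add(0.00093371, Mul(7275.0, I))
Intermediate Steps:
Function('a')(p) = Pow(p, 3)
n = Rational(1, 1071) (n = Pow(Add(Mul(-4, -261), Pow(3, 3)), -1) = Pow(Add(1044, 27), -1) = Pow(1071, -1) = Rational(1, 1071) ≈ 0.00093371)
Add(Mul(Function('m')(13, -26), 1485), n) = Add(Mul(Pow(Add(2, -26), Rational(1, 2)), 1485), Rational(1, 1071)) = Add(Mul(Pow(-24, Rational(1, 2)), 1485), Rational(1, 1071)) = Add(Mul(Mul(2, I, Pow(6, Rational(1, 2))), 1485), Rational(1, 1071)) = Add(Mul(2970, I, Pow(6, Rational(1, 2))), Rational(1, 1071)) = Add(Rational(1, 1071), Mul(2970, I, Pow(6, Rational(1, 2))))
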